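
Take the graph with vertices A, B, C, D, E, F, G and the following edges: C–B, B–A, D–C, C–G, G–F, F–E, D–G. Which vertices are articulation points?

Removing B increases the component count from 1 to 2, so B is a cut vertex.
Removing C increases the component count from 1 to 2, so C is a cut vertex.
Removing F increases the component count from 1 to 2, so F is a cut vertex.
Likewise G is a cut vertex.
By contrast removing D leaves 1 component; it is not a cut vertex. No other vertex is a cut vertex either.

B, C, F, G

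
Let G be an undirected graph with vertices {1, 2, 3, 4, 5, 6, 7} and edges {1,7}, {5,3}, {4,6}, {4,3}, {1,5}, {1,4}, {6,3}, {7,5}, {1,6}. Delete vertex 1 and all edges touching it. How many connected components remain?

2

With 1 gone, the remaining components are: {2}; {3, 4, 5, 6, 7}.
That is 2 components.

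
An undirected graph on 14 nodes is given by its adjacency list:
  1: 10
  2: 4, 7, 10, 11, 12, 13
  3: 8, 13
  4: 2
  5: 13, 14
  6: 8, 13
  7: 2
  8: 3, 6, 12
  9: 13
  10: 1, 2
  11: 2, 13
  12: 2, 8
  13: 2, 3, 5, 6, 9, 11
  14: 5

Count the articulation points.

Removing 2 increases the component count from 1 to 4, so 2 is a cut vertex.
Removing 5 increases the component count from 1 to 2, so 5 is a cut vertex.
Removing 10 increases the component count from 1 to 2, so 10 is a cut vertex.
Likewise 13 is a cut vertex.
By contrast removing 1 leaves 1 component; it is not a cut vertex. No other vertex is a cut vertex either.

4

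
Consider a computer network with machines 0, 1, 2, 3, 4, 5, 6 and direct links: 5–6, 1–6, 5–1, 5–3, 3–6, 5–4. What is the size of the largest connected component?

5

2 is isolated — a component by itself.
0 is isolated — a component by itself.
Starting from 1 we can reach 1, 3, 4, 5, 6. That is one component of size 5.
The largest has 5 vertices.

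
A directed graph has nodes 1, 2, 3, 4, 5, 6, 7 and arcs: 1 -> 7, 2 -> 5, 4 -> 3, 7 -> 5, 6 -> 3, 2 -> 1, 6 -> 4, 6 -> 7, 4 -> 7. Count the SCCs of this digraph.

7

{7} is an SCC by itself.
{1} is an SCC by itself.
{4} is an SCC by itself.
{6} is an SCC by itself.
{3} is an SCC by itself.
(and 2 more singleton SCCs)
That gives 7 strongly connected components.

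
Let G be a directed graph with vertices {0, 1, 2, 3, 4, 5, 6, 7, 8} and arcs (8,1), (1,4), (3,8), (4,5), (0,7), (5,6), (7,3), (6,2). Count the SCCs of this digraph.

{1} is an SCC by itself.
{7} is an SCC by itself.
{2} is an SCC by itself.
{4} is an SCC by itself.
{0} is an SCC by itself.
(and 4 more singleton SCCs)
That gives 9 strongly connected components.

9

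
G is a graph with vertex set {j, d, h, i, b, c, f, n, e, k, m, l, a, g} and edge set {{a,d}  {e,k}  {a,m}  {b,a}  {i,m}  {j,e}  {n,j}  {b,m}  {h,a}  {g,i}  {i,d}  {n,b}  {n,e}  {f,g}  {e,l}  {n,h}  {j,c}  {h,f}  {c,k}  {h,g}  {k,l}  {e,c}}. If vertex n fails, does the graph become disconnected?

Deleting n raises the number of components from 1 to 2, so n is a cut vertex.

Yes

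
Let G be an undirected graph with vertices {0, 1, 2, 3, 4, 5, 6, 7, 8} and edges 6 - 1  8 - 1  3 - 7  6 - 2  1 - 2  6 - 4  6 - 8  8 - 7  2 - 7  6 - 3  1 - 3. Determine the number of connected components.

3

0 is isolated — a component by itself.
5 is isolated — a component by itself.
Starting from 1 we can reach 1, 2, 3, 4, 6, 7, 8. That is one component of size 7.
Total: 3 components.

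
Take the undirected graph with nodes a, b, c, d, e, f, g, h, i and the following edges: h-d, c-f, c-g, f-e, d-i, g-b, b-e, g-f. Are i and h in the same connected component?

Yes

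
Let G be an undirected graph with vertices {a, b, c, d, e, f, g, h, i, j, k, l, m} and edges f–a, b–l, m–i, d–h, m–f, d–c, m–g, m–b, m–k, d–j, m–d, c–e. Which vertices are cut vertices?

Removing b increases the component count from 1 to 2, so b is a cut vertex.
Removing c increases the component count from 1 to 2, so c is a cut vertex.
Removing d increases the component count from 1 to 4, so d is a cut vertex.
Likewise f, m are cut vertices.
By contrast removing a leaves 1 component; it is not a cut vertex. No other vertex is a cut vertex either.

b, c, d, f, m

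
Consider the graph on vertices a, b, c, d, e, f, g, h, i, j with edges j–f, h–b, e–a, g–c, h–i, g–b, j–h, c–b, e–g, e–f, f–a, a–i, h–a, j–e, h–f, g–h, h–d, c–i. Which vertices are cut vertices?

h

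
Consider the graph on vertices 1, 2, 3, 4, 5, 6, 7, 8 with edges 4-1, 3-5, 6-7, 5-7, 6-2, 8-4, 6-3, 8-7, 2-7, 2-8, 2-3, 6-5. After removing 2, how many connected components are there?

1

With 2 gone, the remaining components are: {1, 3, 4, 5, 6, 7, 8}.
That is 1 component.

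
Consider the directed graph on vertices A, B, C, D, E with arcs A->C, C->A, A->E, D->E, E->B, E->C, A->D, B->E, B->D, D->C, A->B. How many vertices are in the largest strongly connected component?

{A, B, C, D, E} are all mutually reachable — one SCC of size 5.
The largest has 5 vertices.

5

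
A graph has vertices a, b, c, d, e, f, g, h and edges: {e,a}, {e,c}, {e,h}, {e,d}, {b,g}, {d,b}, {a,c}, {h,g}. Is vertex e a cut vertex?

Yes

Deleting e raises the number of components from 2 to 3, so e is a cut vertex.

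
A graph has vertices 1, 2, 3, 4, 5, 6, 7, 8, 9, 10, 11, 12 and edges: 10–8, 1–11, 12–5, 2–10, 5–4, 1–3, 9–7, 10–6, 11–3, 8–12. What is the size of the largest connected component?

7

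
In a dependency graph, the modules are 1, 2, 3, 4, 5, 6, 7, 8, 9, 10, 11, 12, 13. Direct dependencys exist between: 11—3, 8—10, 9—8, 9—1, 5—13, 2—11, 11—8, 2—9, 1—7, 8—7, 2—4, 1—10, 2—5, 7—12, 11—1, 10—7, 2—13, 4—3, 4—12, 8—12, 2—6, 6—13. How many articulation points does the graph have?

Removing 2 increases the component count from 1 to 2, so 2 is a cut vertex.
By contrast removing 13 leaves 1 component; it is not a cut vertex. No other vertex is a cut vertex either.

1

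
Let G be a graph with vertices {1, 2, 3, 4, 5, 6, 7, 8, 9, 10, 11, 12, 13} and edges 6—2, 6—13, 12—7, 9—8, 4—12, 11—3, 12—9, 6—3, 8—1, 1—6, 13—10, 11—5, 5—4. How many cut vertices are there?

3

Removing 6 increases the component count from 1 to 3, so 6 is a cut vertex.
Removing 12 increases the component count from 1 to 2, so 12 is a cut vertex.
Removing 13 increases the component count from 1 to 2, so 13 is a cut vertex.
By contrast removing 8 leaves 1 component; it is not a cut vertex. No other vertex is a cut vertex either.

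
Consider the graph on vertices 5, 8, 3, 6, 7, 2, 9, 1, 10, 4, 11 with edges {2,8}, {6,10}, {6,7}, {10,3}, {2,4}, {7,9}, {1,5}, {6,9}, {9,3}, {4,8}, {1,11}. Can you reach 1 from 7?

No

The component containing 7 is {3, 6, 7, 9, 10}, and 1 is not in it.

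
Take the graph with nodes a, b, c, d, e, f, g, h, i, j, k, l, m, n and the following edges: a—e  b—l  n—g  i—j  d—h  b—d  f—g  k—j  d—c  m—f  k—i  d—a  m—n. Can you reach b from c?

Yes

From c we can reach a, b, c, d, e, h, l, which includes b.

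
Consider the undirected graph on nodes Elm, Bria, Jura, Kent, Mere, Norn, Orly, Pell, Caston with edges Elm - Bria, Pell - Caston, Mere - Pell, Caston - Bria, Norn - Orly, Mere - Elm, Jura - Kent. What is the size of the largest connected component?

5

Starting from Jura we can reach Jura, Kent. That is one component of size 2.
Starting from Norn we can reach Norn, Orly. That is one component of size 2.
Starting from Elm we can reach Elm, Bria, Mere, Pell, Caston. That is one component of size 5.
The largest has 5 vertices.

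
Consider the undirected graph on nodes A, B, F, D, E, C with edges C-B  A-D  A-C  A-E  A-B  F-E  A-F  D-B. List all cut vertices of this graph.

A

Removing A increases the component count from 1 to 2, so A is a cut vertex.
By contrast removing C leaves 1 component; it is not a cut vertex. No other vertex is a cut vertex either.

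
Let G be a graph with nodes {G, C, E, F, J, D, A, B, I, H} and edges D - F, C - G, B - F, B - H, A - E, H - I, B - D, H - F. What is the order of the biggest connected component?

5

J is isolated — a component by itself.
Starting from C we can reach C, G. That is one component of size 2.
Starting from A we can reach A, E. That is one component of size 2.
Starting from B we can reach B, D, F, H, I. That is one component of size 5.
The largest has 5 vertices.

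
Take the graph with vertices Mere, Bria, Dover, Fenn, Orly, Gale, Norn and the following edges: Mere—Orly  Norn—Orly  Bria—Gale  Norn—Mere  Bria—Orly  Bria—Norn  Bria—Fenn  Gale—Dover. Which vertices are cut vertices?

Bria, Gale

Removing Bria increases the component count from 1 to 3, so Bria is a cut vertex.
Removing Gale increases the component count from 1 to 2, so Gale is a cut vertex.
By contrast removing Fenn leaves 1 component; it is not a cut vertex. No other vertex is a cut vertex either.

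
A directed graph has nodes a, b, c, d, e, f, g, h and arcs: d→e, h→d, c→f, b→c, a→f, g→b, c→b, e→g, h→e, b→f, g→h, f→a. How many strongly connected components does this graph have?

{d, e, g, h} are all mutually reachable — one SCC of size 4.
{a, f} are all mutually reachable — one SCC of size 2.
{b, c} are all mutually reachable — one SCC of size 2.
That gives 3 strongly connected components.

3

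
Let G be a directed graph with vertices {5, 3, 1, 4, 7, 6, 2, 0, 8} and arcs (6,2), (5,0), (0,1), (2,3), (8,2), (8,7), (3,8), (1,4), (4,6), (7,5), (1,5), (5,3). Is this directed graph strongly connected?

From 1 we can reach every vertex (0, 1, 2, 3, 4, 5, 6, 7, 8), and every vertex can reach 1 (0, 1, 2, 3, 4, 5, 6, 7, 8). So the whole graph is one strongly connected component.

Yes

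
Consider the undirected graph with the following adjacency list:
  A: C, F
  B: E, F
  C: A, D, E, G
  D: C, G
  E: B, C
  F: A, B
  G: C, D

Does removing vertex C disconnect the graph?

Deleting C raises the number of components from 1 to 2, so C is a cut vertex.

Yes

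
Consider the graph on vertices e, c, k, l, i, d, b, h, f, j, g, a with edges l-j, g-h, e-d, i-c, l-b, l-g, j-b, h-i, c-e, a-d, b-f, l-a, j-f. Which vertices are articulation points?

l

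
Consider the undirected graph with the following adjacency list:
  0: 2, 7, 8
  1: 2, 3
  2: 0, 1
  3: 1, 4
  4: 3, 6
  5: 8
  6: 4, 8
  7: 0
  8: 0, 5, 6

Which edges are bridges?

0-7, 5-8

The edges on the cycle 3-1-2-0-8-6-4-3 are not bridges since each lies on that cycle.
But removing 7-0 disconnects 7 from 0; removing 8-5 disconnects 8 from 5 — these are bridges.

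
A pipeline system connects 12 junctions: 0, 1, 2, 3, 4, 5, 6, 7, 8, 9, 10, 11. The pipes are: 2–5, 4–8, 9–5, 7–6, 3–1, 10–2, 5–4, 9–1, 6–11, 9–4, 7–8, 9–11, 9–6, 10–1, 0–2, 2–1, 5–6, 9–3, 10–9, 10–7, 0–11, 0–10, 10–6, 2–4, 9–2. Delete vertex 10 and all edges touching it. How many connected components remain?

With 10 gone, the remaining components are: {0, 1, 2, 3, 4, 5, 6, 7, 8, 9, 11}.
That is 1 component.

1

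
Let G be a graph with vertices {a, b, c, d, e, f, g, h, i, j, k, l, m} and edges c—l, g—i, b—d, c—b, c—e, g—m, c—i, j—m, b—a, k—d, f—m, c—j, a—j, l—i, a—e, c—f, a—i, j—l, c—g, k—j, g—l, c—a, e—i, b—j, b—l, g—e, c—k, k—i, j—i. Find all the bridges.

none

The edges on the cycle c-g-m-f-c are not bridges since each lies on that cycle.
Every edge lies on some cycle, so there are no bridges.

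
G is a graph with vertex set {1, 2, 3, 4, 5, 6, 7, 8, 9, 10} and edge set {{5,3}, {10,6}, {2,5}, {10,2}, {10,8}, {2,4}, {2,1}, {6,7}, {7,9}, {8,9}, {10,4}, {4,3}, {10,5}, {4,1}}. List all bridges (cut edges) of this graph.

none

The edges on the cycle 10-2-1-4-10 are not bridges since each lies on that cycle.
Every edge lies on some cycle, so there are no bridges.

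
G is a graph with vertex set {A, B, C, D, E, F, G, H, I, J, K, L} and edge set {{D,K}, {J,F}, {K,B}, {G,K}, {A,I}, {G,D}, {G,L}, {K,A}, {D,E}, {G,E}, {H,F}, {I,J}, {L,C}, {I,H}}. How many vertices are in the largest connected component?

Starting from A we can reach A, B, C, D, E, F, G, H, I, J, K, L. That is one component of size 12.
The largest has 12 vertices.

12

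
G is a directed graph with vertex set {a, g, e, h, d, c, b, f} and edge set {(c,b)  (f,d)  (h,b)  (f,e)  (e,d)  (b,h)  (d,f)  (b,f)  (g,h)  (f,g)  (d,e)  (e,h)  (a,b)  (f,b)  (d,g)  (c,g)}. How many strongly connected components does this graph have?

3

{b, d, e, f, g, h} are all mutually reachable — one SCC of size 6.
{a} is an SCC by itself.
{c} is an SCC by itself.
That gives 3 strongly connected components.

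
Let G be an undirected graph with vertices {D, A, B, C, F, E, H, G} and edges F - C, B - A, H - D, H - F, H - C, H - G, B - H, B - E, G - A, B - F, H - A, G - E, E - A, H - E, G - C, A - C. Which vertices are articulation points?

Removing H increases the component count from 1 to 2, so H is a cut vertex.
By contrast removing A leaves 1 component; it is not a cut vertex. No other vertex is a cut vertex either.

H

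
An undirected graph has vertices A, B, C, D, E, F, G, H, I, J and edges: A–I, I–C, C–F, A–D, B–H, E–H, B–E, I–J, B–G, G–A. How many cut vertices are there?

Removing A increases the component count from 1 to 3, so A is a cut vertex.
Removing B increases the component count from 1 to 2, so B is a cut vertex.
Removing C increases the component count from 1 to 2, so C is a cut vertex.
Likewise G, I are cut vertices.
By contrast removing D leaves 1 component; it is not a cut vertex. No other vertex is a cut vertex either.

5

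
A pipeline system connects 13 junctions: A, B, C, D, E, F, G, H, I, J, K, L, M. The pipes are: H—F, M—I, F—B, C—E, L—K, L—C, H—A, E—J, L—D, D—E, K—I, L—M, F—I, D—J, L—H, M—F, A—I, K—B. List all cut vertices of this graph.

L

Removing L increases the component count from 2 to 3, so L is a cut vertex.
By contrast removing I leaves 2 components; it is not a cut vertex. No other vertex is a cut vertex either.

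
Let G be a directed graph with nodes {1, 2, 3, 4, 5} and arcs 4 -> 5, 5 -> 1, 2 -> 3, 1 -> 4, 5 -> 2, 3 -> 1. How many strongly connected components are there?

{1, 2, 3, 4, 5} are all mutually reachable — one SCC of size 5.
That gives 1 strongly connected component.

1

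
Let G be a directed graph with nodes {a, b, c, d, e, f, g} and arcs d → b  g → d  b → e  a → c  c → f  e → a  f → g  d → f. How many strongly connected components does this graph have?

1

{a, b, c, d, e, f, g} are all mutually reachable — one SCC of size 7.
That gives 1 strongly connected component.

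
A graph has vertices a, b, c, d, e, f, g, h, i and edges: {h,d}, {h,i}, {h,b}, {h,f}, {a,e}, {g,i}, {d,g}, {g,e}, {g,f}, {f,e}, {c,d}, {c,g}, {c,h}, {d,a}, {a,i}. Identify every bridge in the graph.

The edges on the cycle h-d-a-i-h are not bridges since each lies on that cycle.
But removing h-b disconnects h from b — this is a bridge.

b-h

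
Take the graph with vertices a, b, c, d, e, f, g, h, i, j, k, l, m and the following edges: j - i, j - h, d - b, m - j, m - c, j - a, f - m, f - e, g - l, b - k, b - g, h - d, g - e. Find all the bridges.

The edges on the cycle f-m-j-h-d-b-g-e-f are not bridges since each lies on that cycle.
But removing j - i disconnects j from i; removing m - c disconnects m from c; removing k - b disconnects k from b; removing l - g disconnects l from g — these are bridges.
In total 5 edges are bridges.

a-j, b-k, c-m, g-l, i-j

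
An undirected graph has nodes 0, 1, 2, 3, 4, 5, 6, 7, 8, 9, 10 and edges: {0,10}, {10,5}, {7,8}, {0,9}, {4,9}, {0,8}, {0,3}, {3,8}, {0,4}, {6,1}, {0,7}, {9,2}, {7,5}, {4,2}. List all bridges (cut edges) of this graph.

The edges on the cycle 0-3-8-0 are not bridges since each lies on that cycle.
But removing 6—1 disconnects 6 from 1 — this is a bridge.

1-6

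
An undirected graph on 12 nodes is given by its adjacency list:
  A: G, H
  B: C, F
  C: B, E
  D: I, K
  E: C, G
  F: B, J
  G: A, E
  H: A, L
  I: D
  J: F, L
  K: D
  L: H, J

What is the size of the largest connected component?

9

Starting from D we can reach D, I, K. That is one component of size 3.
Starting from A we can reach A, B, C, E, F, G, H, J, L. That is one component of size 9.
The largest has 9 vertices.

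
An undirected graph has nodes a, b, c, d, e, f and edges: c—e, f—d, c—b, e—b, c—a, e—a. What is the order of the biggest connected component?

4

Starting from d we can reach d, f. That is one component of size 2.
Starting from a we can reach a, b, c, e. That is one component of size 4.
The largest has 4 vertices.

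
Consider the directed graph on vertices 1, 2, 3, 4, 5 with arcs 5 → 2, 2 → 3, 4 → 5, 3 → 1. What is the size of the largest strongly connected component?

{4} is an SCC by itself.
{1} is an SCC by itself.
{2} is an SCC by itself.
{3} is an SCC by itself.
{5} is an SCC by itself.
The largest has 1 vertex.

1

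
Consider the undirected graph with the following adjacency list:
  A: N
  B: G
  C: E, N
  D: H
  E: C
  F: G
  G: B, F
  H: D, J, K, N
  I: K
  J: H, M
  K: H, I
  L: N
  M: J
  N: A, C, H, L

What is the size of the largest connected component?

Starting from B we can reach B, F, G. That is one component of size 3.
Starting from A we can reach A, C, D, E, H, I, J, K, L, M, N. That is one component of size 11.
The largest has 11 vertices.

11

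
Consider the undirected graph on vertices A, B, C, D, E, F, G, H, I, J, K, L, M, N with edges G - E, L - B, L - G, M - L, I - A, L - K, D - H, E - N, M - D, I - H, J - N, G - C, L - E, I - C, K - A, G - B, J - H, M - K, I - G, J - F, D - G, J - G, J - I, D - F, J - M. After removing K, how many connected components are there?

1

With K gone, the remaining components are: {A, B, C, D, E, F, G, H, I, J, L, M, N}.
That is 1 component.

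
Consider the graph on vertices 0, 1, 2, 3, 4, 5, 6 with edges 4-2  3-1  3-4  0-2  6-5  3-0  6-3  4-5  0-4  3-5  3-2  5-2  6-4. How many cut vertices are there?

1

Removing 3 increases the component count from 1 to 2, so 3 is a cut vertex.
By contrast removing 4 leaves 1 component; it is not a cut vertex. No other vertex is a cut vertex either.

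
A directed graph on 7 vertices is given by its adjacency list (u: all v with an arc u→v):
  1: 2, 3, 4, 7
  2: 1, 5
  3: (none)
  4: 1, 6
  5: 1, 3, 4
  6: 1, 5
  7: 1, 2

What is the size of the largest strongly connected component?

6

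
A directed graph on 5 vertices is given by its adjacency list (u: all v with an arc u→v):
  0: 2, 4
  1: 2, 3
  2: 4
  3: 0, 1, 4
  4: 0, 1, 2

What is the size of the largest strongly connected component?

{0, 1, 2, 3, 4} are all mutually reachable — one SCC of size 5.
The largest has 5 vertices.

5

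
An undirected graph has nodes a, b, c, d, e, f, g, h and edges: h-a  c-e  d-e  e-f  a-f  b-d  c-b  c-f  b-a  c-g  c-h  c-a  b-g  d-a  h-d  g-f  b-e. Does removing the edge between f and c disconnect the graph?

After removing f-c, the path f-a-c still connects them, so the edge is not a bridge.

No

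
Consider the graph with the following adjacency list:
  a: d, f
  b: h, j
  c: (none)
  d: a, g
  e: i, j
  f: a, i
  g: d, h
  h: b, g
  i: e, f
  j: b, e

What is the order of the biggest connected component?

9

c is isolated — a component by itself.
Starting from a we can reach a, b, d, e, f, g, h, i, j. That is one component of size 9.
The largest has 9 vertices.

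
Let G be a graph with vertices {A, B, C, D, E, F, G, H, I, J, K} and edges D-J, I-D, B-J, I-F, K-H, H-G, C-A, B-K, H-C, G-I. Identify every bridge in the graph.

The edges on the cycle B-K-H-G-I-D-J-B are not bridges since each lies on that cycle.
But removing H-C disconnects H from C; removing F-I disconnects F from I; removing A-C disconnects A from C — these are bridges.

A-C, C-H, F-I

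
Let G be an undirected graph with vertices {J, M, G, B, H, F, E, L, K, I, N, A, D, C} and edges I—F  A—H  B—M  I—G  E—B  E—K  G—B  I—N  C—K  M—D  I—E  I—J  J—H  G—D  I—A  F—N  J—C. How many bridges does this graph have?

The edges on the cycle I-F-N-I are not bridges since each lies on that cycle.
Every edge lies on some cycle, so there are no bridges.

0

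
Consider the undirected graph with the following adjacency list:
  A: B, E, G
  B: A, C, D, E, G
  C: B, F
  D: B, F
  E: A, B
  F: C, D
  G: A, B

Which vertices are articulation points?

Removing B increases the component count from 1 to 2, so B is a cut vertex.
By contrast removing E leaves 1 component; it is not a cut vertex. No other vertex is a cut vertex either.

B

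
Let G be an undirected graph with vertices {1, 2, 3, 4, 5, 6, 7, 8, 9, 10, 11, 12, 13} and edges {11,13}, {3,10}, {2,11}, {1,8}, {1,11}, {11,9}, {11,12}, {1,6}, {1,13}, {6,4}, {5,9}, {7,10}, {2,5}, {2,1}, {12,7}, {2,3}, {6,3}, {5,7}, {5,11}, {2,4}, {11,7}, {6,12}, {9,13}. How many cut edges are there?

The edges on the cycle 2-5-7-10-3-6-1-2 are not bridges since each lies on that cycle.
But removing 8 - 1 disconnects 8 from 1 — this is a bridge.

1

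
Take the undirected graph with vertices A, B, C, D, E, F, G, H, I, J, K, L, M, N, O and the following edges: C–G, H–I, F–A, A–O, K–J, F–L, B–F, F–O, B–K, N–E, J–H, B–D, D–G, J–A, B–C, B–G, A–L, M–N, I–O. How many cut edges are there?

2

The edges on the cycle B-D-G-B are not bridges since each lies on that cycle.
But removing N–E disconnects N from E; removing M–N disconnects M from N — these are bridges.
That makes 2 bridges.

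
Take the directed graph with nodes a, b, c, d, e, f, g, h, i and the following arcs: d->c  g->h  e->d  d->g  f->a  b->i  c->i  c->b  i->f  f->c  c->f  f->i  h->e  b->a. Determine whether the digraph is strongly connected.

No

There is no directed path from a to h, so the graph is not strongly connected.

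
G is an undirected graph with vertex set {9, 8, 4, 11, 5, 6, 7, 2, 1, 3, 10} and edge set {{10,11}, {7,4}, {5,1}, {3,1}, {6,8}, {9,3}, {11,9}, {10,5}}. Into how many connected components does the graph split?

4

2 is isolated — a component by itself.
Starting from 6 we can reach 6, 8. That is one component of size 2.
Starting from 4 we can reach 4, 7. That is one component of size 2.
Starting from 1 we can reach 1, 3, 5, 9, 10, 11. That is one component of size 6.
Total: 4 components.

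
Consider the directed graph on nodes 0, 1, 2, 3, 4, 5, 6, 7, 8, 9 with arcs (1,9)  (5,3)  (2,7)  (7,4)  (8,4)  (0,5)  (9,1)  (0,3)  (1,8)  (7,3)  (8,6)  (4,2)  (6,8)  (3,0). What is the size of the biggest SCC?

{2, 4, 7} are all mutually reachable — one SCC of size 3.
{0, 3, 5} are all mutually reachable — one SCC of size 3.
{6, 8} are all mutually reachable — one SCC of size 2.
{1, 9} are all mutually reachable — one SCC of size 2.
The largest has 3 vertices.

3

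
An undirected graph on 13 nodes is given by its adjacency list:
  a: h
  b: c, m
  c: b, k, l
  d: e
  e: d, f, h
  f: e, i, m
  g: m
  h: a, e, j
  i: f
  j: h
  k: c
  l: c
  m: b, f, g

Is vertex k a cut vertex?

No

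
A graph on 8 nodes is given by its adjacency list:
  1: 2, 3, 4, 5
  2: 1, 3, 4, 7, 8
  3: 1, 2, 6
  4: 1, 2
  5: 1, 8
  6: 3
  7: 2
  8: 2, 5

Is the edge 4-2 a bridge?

After removing 4-2, the path 4-1-2 still connects them, so the edge is not a bridge.

No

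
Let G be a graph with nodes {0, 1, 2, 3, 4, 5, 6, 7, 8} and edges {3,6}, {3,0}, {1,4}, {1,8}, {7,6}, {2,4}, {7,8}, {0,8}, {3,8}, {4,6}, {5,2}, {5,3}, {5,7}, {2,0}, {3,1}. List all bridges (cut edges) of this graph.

none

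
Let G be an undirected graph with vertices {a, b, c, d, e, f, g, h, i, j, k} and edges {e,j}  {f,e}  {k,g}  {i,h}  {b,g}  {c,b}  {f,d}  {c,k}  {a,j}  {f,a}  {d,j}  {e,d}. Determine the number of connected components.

Starting from h we can reach h, i. That is one component of size 2.
Starting from b we can reach b, c, g, k. That is one component of size 4.
Starting from a we can reach a, d, e, f, j. That is one component of size 5.
Total: 3 components.

3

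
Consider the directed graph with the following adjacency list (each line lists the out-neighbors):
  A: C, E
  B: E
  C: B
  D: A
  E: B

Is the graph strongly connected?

There is no directed path from B to A, so the graph is not strongly connected.

No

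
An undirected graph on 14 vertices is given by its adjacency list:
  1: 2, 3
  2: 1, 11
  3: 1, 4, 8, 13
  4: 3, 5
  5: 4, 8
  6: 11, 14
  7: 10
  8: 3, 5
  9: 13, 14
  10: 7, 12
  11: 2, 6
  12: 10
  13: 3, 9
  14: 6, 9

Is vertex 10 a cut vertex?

Yes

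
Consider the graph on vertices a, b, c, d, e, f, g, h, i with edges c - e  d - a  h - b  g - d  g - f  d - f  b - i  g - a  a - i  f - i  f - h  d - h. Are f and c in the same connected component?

The component containing f is {a, b, d, f, g, h, i}, and c is not in it.

No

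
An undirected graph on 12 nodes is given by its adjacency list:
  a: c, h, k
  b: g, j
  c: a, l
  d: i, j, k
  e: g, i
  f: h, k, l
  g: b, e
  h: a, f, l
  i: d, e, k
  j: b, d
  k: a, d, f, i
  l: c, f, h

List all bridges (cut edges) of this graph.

none

The edges on the cycle k-d-j-b-g-e-i-k are not bridges since each lies on that cycle.
Every edge lies on some cycle, so there are no bridges.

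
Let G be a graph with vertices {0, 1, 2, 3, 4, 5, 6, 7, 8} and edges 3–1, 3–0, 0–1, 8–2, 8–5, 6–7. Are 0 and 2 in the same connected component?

The component containing 0 is {0, 1, 3}, and 2 is not in it.

No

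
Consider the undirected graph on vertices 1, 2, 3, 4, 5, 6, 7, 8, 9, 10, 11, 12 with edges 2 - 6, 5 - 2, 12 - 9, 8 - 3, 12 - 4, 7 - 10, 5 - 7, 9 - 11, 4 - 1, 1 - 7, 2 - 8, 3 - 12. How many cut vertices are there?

4

Removing 2 increases the component count from 1 to 2, so 2 is a cut vertex.
Removing 7 increases the component count from 1 to 2, so 7 is a cut vertex.
Removing 9 increases the component count from 1 to 2, so 9 is a cut vertex.
Likewise 12 is a cut vertex.
By contrast removing 6 leaves 1 component; it is not a cut vertex. No other vertex is a cut vertex either.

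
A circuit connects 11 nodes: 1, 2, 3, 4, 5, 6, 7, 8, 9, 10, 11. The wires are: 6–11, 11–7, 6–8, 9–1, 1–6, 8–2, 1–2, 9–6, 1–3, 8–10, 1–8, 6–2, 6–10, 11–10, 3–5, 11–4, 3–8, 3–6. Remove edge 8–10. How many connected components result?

1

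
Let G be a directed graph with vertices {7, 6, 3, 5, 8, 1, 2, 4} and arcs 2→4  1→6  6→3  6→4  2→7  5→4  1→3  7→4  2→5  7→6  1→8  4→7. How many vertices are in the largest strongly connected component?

{4, 6, 7} are all mutually reachable — one SCC of size 3.
{3} is an SCC by itself.
{8} is an SCC by itself.
{2} is an SCC by itself.
{5} is an SCC by itself.
(and 1 more singleton SCC)
The largest has 3 vertices.

3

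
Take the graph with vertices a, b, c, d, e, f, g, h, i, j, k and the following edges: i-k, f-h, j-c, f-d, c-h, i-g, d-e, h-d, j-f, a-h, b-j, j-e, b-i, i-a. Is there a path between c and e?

Yes

From c we can reach a, b, c, d, e, f, g, h, i, j, k, which includes e.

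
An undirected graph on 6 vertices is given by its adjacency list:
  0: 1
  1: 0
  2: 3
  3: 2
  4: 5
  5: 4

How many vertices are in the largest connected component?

2

Starting from 2 we can reach 2, 3. That is one component of size 2.
Starting from 0 we can reach 0, 1. That is one component of size 2.
Starting from 4 we can reach 4, 5. That is one component of size 2.
The largest has 2 vertices.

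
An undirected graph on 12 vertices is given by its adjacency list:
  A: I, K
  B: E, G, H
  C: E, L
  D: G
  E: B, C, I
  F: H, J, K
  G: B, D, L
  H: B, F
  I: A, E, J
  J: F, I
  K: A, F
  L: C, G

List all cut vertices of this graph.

G

Removing G increases the component count from 1 to 2, so G is a cut vertex.
By contrast removing F leaves 1 component; it is not a cut vertex. No other vertex is a cut vertex either.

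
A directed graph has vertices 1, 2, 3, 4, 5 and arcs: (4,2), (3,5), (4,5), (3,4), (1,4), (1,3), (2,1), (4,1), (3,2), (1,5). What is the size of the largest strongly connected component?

4

{1, 2, 3, 4} are all mutually reachable — one SCC of size 4.
{5} is an SCC by itself.
The largest has 4 vertices.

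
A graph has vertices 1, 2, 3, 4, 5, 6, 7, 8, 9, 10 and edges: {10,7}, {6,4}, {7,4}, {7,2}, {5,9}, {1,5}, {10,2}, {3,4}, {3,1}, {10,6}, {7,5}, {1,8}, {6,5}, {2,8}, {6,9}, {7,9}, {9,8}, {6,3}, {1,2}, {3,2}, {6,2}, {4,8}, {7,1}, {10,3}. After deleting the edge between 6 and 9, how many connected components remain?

1

6 and 9 are still connected via 6-5-9, so the component count stays at 1.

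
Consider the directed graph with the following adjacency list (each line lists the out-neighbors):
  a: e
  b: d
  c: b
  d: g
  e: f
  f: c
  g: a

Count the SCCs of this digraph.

1

{a, b, c, d, e, f, g} are all mutually reachable — one SCC of size 7.
That gives 1 strongly connected component.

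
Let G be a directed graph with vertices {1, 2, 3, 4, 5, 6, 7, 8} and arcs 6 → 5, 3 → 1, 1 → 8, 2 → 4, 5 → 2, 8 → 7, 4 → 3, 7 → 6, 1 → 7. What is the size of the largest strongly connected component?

8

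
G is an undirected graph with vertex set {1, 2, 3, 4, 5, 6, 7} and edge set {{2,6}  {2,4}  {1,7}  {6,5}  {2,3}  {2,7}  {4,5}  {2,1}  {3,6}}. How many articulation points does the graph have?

1

Removing 2 increases the component count from 1 to 2, so 2 is a cut vertex.
By contrast removing 3 leaves 1 component; it is not a cut vertex. No other vertex is a cut vertex either.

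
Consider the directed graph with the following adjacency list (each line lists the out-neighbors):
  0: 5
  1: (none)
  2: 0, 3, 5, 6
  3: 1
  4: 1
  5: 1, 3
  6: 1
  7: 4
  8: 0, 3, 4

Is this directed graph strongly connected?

There is no directed path from 5 to 2, so the graph is not strongly connected.

No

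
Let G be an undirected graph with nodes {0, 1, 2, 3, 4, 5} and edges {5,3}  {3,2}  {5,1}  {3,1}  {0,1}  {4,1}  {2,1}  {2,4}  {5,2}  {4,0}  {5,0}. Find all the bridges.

none

The edges on the cycle 5-3-2-4-0-5 are not bridges since each lies on that cycle.
Every edge lies on some cycle, so there are no bridges.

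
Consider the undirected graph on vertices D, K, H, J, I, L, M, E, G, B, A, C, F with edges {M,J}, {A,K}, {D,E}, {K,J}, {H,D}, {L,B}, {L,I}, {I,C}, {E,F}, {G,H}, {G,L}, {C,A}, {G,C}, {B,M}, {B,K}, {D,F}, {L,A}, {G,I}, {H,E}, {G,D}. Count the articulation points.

1

Removing G increases the component count from 1 to 2, so G is a cut vertex.
By contrast removing B leaves 1 component; it is not a cut vertex. No other vertex is a cut vertex either.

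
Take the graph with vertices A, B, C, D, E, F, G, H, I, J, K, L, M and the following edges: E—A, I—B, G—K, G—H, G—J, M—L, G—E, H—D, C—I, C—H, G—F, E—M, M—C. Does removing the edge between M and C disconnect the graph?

No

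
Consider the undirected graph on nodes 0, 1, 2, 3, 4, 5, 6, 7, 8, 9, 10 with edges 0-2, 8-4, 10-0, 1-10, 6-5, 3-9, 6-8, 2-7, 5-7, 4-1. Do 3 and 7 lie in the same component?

No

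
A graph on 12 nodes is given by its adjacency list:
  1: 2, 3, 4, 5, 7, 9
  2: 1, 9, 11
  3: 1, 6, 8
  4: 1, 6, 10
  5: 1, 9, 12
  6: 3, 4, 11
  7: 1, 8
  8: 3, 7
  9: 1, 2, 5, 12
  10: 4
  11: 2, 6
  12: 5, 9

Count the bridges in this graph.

1

The edges on the cycle 1-4-6-11-2-1 are not bridges since each lies on that cycle.
But removing 4-10 disconnects 4 from 10 — this is a bridge.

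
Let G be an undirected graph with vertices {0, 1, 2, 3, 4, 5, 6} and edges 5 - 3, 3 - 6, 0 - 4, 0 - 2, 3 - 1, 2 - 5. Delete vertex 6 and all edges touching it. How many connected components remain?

With 6 gone, the remaining components are: {0, 1, 2, 3, 4, 5}.
That is 1 component.

1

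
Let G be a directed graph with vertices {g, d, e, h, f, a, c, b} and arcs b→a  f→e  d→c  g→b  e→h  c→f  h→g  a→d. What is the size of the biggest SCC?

8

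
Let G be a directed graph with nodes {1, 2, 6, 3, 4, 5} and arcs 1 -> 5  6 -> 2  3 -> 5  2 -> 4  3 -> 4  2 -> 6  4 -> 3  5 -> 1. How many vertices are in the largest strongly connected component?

2

{2, 6} are all mutually reachable — one SCC of size 2.
{1, 5} are all mutually reachable — one SCC of size 2.
{3, 4} are all mutually reachable — one SCC of size 2.
The largest has 2 vertices.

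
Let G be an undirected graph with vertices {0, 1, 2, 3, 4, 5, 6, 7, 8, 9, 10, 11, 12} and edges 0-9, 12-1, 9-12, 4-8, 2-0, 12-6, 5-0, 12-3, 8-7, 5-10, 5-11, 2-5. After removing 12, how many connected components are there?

5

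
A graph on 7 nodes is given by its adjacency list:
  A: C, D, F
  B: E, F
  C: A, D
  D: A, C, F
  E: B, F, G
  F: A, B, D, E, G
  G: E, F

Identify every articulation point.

F

Removing F increases the component count from 1 to 2, so F is a cut vertex.
By contrast removing E leaves 1 component; it is not a cut vertex. No other vertex is a cut vertex either.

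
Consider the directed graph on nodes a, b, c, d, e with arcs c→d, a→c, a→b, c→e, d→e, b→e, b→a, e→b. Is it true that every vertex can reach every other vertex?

From a we can reach every vertex (a, b, c, d, e), and every vertex can reach a (a, b, c, d, e). So the whole graph is one strongly connected component.

Yes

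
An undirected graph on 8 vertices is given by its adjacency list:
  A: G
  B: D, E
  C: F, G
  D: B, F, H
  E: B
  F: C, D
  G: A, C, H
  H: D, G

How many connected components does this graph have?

Starting from A we can reach A, B, C, D, E, F, G, H. That is one component of size 8.
Total: 1 component.

1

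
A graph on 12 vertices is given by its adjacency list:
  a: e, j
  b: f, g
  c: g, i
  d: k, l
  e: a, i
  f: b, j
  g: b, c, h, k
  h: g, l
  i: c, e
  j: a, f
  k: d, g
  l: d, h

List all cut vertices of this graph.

g

Removing g increases the component count from 1 to 2, so g is a cut vertex.
By contrast removing e leaves 1 component; it is not a cut vertex. No other vertex is a cut vertex either.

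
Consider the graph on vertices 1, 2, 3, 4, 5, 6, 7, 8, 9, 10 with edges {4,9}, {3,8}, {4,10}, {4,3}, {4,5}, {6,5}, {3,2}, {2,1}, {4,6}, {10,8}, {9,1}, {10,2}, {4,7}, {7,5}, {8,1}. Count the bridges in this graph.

0

The edges on the cycle 4-7-5-4 are not bridges since each lies on that cycle.
Every edge lies on some cycle, so there are no bridges.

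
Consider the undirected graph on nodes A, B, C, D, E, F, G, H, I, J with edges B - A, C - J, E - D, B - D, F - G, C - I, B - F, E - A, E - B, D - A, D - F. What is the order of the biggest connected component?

6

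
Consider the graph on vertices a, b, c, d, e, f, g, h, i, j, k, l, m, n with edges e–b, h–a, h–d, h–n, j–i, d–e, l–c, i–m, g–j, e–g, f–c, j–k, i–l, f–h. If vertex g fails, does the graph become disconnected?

No

Deleting g leaves 1 component (was 1) (its neighbors e, j remain connected to each other), so g is not a cut vertex.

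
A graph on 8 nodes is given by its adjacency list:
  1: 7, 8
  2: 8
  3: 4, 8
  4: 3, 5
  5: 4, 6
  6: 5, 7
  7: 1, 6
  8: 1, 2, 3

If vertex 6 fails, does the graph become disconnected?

Deleting 6 leaves 1 component (was 1) (its neighbors 5, 7 remain connected to each other), so 6 is not a cut vertex.

No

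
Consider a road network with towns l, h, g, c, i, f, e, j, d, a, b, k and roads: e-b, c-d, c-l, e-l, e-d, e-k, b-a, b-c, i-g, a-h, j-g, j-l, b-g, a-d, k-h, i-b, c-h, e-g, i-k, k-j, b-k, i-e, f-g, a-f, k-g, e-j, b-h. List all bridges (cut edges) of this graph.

The edges on the cycle i-e-j-k-b-i are not bridges since each lies on that cycle.
Every edge lies on some cycle, so there are no bridges.

none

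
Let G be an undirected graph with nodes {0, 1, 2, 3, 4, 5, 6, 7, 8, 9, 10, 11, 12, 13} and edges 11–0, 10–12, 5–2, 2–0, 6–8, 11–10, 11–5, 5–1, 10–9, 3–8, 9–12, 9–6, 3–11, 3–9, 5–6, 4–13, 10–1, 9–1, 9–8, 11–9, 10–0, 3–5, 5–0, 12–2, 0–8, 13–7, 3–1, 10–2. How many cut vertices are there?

1

Removing 13 increases the component count from 2 to 3, so 13 is a cut vertex.
By contrast removing 12 leaves 2 components; it is not a cut vertex. No other vertex is a cut vertex either.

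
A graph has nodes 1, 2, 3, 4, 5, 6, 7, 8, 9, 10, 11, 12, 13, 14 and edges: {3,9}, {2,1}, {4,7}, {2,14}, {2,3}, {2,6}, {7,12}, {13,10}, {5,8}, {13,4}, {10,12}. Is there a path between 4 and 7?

From 4 we can reach 4, 7, 10, 12, 13, which includes 7.

Yes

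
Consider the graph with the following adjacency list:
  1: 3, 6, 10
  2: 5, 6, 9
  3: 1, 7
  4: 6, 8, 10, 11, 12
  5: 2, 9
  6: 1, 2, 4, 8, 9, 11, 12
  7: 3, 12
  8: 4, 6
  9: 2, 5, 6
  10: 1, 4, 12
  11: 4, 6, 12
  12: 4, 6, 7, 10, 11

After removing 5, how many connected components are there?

With 5 gone, the remaining components are: {1, 2, 3, 4, 6, 7, 8, 9, 10, 11, 12}.
That is 1 component.

1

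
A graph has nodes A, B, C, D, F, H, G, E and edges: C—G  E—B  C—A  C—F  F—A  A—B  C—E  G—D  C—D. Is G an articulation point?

Deleting G leaves 2 components (was 2), so G is not a cut vertex.

No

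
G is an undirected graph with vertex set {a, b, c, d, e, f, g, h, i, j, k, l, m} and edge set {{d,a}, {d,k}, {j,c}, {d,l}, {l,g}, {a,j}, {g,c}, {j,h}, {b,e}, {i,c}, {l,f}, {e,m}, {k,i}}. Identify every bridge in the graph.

b-e, e-m, f-l, h-j

The edges on the cycle d-l-g-c-i-k-d are not bridges since each lies on that cycle.
But removing l - f disconnects l from f; removing j - h disconnects j from h; removing e - m disconnects e from m; removing b - e disconnects b from e — these are bridges.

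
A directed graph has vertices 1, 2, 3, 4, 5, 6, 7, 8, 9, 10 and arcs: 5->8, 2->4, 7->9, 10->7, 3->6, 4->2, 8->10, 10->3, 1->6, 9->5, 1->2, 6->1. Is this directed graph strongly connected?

No

There is no directed path from 1 to 9, so the graph is not strongly connected.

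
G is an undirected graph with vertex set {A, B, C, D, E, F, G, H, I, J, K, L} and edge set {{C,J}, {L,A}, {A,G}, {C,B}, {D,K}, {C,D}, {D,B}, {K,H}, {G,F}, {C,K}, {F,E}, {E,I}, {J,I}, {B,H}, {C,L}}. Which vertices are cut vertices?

Removing C increases the component count from 1 to 2, so C is a cut vertex.
By contrast removing H leaves 1 component; it is not a cut vertex. No other vertex is a cut vertex either.

C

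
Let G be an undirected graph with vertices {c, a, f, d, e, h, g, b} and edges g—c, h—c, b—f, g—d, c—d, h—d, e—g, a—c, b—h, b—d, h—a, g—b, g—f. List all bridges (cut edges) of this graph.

e-g

The edges on the cycle g-b-h-a-c-g are not bridges since each lies on that cycle.
But removing e—g disconnects e from g — this is a bridge.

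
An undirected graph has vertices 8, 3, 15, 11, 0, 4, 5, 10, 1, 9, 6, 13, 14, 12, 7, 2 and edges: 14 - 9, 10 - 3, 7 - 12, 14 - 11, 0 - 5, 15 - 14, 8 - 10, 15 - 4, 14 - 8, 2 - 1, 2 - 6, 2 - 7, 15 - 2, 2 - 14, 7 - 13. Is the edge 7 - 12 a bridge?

Yes

Removing 7 - 12 leaves no path between 7 and 12: the component count goes from 2 to 3. So it is a bridge.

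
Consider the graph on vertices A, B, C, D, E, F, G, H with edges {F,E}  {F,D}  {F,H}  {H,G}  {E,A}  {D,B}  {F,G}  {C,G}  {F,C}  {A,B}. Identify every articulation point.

Removing F increases the component count from 1 to 2, so F is a cut vertex.
By contrast removing B leaves 1 component; it is not a cut vertex. No other vertex is a cut vertex either.

F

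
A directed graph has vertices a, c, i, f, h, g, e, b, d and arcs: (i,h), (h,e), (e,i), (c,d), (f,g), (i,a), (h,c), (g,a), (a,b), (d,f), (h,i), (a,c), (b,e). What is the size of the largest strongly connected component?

9

{a, b, c, d, e, f, g, h, i} are all mutually reachable — one SCC of size 9.
The largest has 9 vertices.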